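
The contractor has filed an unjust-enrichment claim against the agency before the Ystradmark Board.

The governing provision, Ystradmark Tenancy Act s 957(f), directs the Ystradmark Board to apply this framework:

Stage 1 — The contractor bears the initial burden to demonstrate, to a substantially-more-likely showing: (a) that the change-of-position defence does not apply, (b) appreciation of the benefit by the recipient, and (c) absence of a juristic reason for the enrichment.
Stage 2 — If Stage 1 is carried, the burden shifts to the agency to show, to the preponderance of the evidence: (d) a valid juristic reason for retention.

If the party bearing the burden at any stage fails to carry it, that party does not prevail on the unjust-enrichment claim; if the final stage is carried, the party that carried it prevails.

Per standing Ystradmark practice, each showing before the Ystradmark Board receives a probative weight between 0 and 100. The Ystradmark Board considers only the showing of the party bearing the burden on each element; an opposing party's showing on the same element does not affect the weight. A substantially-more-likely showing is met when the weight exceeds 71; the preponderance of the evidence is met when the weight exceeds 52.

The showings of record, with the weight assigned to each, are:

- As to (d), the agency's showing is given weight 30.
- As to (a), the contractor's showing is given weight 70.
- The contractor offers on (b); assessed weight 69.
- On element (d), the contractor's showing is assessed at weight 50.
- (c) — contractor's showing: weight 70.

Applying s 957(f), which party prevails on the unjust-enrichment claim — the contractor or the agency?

Stage 1 (contractor, a substantially-more-likely showing, weight exceeds 71): (a) 70 ≤ 71 — fails; (b) 69 ≤ 71 — fails; (c) 70 ≤ 71 — fails.
  The contractor does not carry Stage 1.
The agency prevails.

agency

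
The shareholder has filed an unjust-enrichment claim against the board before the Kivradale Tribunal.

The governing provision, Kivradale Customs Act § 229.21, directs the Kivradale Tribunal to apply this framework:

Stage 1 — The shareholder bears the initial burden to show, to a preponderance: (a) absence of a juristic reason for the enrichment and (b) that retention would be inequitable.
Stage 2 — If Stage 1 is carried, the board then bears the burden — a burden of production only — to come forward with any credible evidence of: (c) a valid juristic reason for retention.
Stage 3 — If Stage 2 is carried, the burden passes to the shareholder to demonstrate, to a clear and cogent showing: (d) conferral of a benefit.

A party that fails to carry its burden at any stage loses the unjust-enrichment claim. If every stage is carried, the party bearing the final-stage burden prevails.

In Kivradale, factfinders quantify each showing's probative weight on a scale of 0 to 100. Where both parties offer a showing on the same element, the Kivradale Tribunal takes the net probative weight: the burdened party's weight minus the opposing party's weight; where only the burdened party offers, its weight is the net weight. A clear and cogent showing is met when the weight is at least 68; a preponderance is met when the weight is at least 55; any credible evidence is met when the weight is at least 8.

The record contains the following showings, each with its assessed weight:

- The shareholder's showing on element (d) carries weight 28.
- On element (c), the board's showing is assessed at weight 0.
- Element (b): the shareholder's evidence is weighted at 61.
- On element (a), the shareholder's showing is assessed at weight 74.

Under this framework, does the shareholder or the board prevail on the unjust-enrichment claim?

At Stage 1 the shareholder must meet a preponderance (weight is at least 55): on (a) the weight is 74, which does reach 55, so (a) meets the standard; on (b) the weight is 61, ≥ 55, so (b) meets the standard.
  Stage 1 carried; the burden shifts to the board.
At Stage 2 the board must meet any credible evidence (weight is at least 8): on (c) the weight is 0, < 8, so (c) does not meet the standard.
  Not every element is met, so the board fails to carry Stage 2.
The analysis ends at Stage 2; the shareholder prevails.

shareholder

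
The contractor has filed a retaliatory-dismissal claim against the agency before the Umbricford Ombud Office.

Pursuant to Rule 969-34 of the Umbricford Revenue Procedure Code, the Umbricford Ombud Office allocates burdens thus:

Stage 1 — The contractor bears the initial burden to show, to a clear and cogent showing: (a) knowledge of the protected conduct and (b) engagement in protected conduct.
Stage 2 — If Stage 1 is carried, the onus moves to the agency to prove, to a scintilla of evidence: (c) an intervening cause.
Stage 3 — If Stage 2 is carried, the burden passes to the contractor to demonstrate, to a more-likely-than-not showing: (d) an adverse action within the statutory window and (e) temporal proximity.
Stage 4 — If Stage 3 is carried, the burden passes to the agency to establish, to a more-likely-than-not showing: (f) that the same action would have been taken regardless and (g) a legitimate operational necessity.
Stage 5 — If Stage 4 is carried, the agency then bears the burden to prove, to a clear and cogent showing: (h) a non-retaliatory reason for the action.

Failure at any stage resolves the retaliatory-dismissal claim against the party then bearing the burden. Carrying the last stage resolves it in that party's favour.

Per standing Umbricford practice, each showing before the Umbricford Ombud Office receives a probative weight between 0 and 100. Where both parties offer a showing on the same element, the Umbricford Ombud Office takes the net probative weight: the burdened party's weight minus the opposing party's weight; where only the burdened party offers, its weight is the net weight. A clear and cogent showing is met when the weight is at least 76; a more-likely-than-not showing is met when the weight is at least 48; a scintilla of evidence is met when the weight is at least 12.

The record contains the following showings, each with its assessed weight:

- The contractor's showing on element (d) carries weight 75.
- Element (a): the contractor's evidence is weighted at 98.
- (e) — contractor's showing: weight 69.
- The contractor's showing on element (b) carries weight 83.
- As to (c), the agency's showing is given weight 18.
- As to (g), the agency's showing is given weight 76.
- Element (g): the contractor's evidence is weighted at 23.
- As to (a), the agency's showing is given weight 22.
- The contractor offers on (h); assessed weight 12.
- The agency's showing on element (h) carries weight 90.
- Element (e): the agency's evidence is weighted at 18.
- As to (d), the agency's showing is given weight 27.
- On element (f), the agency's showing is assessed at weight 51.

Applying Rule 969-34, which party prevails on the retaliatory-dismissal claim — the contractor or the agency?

Stage 1 — burden on contractor; standard: a clear and cogent showing (weight is at least 76).
    (a): 98 − 22 = 76 ≥ 76 [met]
    (b): 83 ≥ 76 [met]
  Stage 1 is satisfied; the onus moves to the agency.
Stage 2 — burden on agency; standard: a scintilla of evidence (weight is at least 12).
    (c): 18 ≥ 12 [met]
  Stage 2 is satisfied; the onus moves to the contractor.
Stage 3 — burden on contractor; standard: a more-likely-than-not showing (weight is at least 48).
    (d): 75 − 27 = 48 ≥ 48 [met]
    (e): 69 − 18 = 51 ≥ 48 [met]
  Stage 3 is satisfied; the onus moves to the agency.
Stage 4 — burden on agency; standard: a more-likely-than-not showing (weight is at least 48).
    (f): 51 ≥ 48 [met]
    (g): 76 − 23 = 53 ≥ 48 [met]
  Stage 4 is satisfied; the agency continues to bear the burden.
Stage 5 — burden on agency; standard: a clear and cogent showing (weight is at least 76).
    (h): 90 − 12 = 78 ≥ 76 [met]
  The agency carries the last stage.
With every stage satisfied, the agency prevails.

agency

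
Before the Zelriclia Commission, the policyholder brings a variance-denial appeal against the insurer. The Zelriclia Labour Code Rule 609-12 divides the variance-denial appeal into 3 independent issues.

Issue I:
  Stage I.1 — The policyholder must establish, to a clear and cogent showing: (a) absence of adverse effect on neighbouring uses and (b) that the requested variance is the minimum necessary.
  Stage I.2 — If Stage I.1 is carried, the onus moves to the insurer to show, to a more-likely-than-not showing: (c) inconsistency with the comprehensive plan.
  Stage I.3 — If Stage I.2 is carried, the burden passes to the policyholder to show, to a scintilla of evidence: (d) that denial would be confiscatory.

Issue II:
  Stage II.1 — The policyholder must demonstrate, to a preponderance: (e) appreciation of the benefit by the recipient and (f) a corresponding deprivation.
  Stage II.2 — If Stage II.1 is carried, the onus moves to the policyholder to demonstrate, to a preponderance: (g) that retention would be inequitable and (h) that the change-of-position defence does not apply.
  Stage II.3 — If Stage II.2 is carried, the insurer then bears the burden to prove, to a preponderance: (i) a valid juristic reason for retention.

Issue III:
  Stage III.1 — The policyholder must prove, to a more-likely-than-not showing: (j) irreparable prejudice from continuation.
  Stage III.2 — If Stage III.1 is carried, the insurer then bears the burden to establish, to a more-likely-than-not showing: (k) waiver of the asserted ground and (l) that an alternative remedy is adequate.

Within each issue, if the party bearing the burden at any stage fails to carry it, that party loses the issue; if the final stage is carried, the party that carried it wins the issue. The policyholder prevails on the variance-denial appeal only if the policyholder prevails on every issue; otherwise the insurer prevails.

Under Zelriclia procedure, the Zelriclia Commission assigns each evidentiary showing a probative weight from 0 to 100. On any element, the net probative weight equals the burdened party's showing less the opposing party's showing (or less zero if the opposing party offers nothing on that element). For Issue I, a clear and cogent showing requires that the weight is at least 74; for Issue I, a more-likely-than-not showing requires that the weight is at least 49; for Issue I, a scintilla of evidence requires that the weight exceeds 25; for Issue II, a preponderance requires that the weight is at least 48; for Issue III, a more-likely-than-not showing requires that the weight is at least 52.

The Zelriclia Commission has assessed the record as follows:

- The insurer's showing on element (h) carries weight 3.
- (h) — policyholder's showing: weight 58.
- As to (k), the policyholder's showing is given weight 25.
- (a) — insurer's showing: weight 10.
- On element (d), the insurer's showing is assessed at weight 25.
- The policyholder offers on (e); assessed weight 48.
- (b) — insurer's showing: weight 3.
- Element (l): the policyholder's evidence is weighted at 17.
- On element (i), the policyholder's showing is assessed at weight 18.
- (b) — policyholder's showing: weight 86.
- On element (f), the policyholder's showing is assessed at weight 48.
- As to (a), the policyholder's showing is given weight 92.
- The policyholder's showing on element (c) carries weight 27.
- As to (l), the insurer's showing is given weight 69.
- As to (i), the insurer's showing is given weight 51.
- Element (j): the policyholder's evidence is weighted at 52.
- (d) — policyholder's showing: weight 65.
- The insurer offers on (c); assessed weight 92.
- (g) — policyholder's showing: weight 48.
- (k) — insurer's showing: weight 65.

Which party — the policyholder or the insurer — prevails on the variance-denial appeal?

— Issue I —
At Stage I.1 the policyholder must meet a clear and cogent showing (weight is at least 74): on (a) the weight is 92 less the opposing 10 gives net 82, ≥ 74, so (a) meets the standard; on (b) the weight is 86 less the opposing 3 gives net 83, ≥ 74, so (b) meets the standard.
  Stage I.1 is satisfied; the onus moves to the insurer.
At Stage I.2 the insurer must meet a more-likely-than-not showing (weight is at least 49): on (c) the weight is 92 less the opposing 27 gives net 65, ≥ 49, so (c) meets the standard.
  Stage I.2 carried; the burden shifts to the policyholder.
At Stage I.3 the policyholder must meet a scintilla of evidence (weight exceeds 25): on (d) the weight is 65 less the opposing 25 gives net 40, which does exceed 25, so (d) meets the standard.
  The policyholder carries the last stage.
With every stage satisfied, the policyholder prevails on this issue.
— Issue II —
At Stage II.1 the policyholder must meet a preponderance (weight is at least 48): on (e) the weight is 48, which does reach 48, so (e) meets the standard; on (f) the weight is 48, ≥ 48, so (f) meets the standard.
  Stage II.1 carried; the burden remains with the policyholder.
At Stage II.2 the policyholder must meet a preponderance (weight is at least 48): on (g) the weight is 48, ≥ 48, so (g) meets the standard; on (h) the weight is 58 less the opposing 3 gives net 55, which does reach 48, so (h) meets the standard.
  All elements met. The burden passes to the insurer.
At Stage II.3 the insurer must meet a preponderance (weight is at least 48): on (i) the weight is 51 less the opposing 18 gives net 33, < 48, so (i) does not meet the standard.
  Not every element is met, so the insurer fails to carry Stage II.3.
The policyholder prevails on this issue.
— Issue III —
At Stage III.1 the policyholder must meet a more-likely-than-not showing (weight is at least 52): on (j) the weight is 52, ≥ 52, so (j) meets the standard.
  Stage III.1 is satisfied; the onus moves to the insurer.
At Stage III.2 the insurer must meet a more-likely-than-not showing (weight is at least 52): on (k) the weight is 65 less the opposing 25 gives net 40, which does not reach 52, so (k) does not meet the standard; on (l) the weight is 69 less the opposing 17 gives net 52, which does reach 52, so (l) meets the standard.
  The insurer does not carry Stage III.2.
The policyholder prevails on this issue.
Per-issue: Issue I → policyholder; Issue II → policyholder; Issue III → policyholder. The policyholder must prevail on every issue; overall, the policyholder prevails.

policyholder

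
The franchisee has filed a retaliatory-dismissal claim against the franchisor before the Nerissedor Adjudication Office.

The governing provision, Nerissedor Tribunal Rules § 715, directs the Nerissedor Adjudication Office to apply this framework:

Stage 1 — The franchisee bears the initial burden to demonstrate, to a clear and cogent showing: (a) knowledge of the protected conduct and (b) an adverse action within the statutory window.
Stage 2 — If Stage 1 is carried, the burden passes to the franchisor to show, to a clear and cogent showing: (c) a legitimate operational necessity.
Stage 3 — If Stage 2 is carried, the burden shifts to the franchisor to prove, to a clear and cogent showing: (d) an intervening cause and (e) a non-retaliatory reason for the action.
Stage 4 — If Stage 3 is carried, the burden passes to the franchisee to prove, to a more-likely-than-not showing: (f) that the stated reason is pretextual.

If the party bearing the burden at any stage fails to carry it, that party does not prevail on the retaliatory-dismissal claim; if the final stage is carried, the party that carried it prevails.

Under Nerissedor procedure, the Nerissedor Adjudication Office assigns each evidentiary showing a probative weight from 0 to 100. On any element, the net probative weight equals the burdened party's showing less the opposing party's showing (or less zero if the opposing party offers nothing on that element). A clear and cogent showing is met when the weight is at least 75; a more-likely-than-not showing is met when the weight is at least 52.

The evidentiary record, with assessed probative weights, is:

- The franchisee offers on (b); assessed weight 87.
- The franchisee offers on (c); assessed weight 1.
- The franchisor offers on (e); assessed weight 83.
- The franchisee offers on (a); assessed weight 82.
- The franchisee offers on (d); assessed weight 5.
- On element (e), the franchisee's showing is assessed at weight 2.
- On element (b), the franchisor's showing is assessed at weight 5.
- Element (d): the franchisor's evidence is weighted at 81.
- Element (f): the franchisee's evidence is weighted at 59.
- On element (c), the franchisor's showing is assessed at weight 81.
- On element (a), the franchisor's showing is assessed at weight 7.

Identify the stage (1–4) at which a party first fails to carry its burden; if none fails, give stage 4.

At Stage 1 the franchisee must meet a clear and cogent showing (weight is at least 75): on (a) the weight is 82 less the opposing 7 gives net 75, which does reach 75, so (a) meets the standard; on (b) the weight is 87 less the opposing 5 gives net 82, which does reach 75, so (b) meets the standard.
  Stage 1 is satisfied; the onus moves to the franchisor.
At Stage 2 the franchisor must meet a clear and cogent showing (weight is at least 75): on (c) the weight is 81 less the opposing 1 gives net 80, ≥ 75, so (c) meets the standard.
  Stage 2 carried; the burden remains with the franchisor.
At Stage 3 the franchisor must meet a clear and cogent showing (weight is at least 75): on (d) the weight is 81 less the opposing 5 gives net 76, ≥ 75, so (d) meets the standard; on (e) the weight is 83 less the opposing 2 gives net 81, ≥ 75, so (e) meets the standard.
  Stage 3 is satisfied; the onus moves to the franchisee.
At Stage 4 the franchisee must meet a more-likely-than-not showing (weight is at least 52): on (f) the weight is 59, ≥ 52, so (f) meets the standard.
  All elements met at the final stage.
Every stage carried; the franchisee prevails.

stage 4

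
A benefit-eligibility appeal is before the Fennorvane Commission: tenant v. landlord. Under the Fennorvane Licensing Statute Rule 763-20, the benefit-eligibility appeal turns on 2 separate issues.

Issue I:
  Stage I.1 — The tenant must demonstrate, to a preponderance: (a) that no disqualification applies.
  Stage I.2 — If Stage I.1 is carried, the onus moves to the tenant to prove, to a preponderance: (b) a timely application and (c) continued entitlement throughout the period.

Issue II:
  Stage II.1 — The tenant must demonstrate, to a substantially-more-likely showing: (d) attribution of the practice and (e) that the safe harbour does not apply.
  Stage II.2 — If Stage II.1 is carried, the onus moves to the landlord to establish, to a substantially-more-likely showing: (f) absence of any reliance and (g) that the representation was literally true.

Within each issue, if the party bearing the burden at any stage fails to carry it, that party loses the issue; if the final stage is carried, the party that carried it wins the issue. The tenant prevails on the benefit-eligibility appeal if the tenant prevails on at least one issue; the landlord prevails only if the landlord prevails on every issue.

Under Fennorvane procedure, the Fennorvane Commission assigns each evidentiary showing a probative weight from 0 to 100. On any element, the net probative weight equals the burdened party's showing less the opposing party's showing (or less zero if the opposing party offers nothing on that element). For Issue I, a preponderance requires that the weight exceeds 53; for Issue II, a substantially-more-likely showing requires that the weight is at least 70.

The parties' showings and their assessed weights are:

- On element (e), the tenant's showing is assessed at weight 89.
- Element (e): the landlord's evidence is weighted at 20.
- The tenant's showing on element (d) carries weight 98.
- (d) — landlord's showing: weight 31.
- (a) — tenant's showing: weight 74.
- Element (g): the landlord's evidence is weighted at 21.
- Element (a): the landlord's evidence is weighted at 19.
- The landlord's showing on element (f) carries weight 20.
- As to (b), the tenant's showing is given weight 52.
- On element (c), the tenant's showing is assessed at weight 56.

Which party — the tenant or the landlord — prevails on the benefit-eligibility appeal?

— Issue I —
Stage I.1 (tenant, a preponderance, weight exceeds 53): (a) net 74−19=55 > 53 — meets.
  Stage I.1 carried; the burden remains with the tenant.
Stage I.2 (tenant, a preponderance, weight exceeds 53): (b) 52 ≤ 53 — fails; (c) 56 > 53 — meets.
  The tenant does not carry Stage I.2.
The analysis ends at Stage I.2; the landlord prevails on this issue.
— Issue II —
Stage II.1 (tenant, a substantially-more-likely showing, weight is at least 70): (d) net 98−31=67 < 70 — fails; (e) net 89−20=69 < 70 — fails.
  Not every element is met, so the tenant fails to carry Stage II.1.
The analysis ends at Stage II.1; the landlord prevails on this issue.
Per-issue: Issue I → landlord; Issue II → landlord. The tenant must prevail on at least one issue; overall, the landlord prevails.

landlord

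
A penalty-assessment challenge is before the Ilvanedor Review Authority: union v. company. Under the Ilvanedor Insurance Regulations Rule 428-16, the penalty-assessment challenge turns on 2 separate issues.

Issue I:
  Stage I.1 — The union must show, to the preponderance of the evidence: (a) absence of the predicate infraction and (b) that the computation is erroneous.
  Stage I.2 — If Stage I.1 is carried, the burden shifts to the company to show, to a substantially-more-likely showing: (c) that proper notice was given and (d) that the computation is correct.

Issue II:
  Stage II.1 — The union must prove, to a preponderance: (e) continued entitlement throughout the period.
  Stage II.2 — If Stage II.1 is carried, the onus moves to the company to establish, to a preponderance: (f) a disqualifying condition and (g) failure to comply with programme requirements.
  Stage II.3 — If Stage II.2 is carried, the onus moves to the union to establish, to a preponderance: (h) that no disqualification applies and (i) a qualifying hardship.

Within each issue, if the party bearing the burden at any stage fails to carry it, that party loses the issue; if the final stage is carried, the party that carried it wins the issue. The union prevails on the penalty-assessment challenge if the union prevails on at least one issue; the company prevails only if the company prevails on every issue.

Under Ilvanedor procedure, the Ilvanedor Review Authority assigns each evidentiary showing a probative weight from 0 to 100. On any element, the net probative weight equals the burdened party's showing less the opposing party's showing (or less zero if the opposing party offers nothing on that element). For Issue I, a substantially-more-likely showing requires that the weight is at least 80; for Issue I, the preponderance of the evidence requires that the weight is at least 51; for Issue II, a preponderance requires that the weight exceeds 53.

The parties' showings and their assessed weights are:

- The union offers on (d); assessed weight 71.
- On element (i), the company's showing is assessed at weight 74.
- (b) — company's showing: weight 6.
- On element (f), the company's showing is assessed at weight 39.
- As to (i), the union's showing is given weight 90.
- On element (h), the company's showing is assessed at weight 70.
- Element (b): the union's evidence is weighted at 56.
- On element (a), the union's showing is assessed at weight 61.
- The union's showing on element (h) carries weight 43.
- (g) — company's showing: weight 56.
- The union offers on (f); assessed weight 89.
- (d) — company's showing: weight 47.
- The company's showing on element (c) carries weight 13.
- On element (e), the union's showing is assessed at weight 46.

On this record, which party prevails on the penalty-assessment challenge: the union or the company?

company

— Issue I —
Stage I.1 (union, the preponderance of the evidence, weight is at least 51): (a) 61 ≥ 51 — meets; (b) net 56−6=50 < 51 — fails.
  Not every element is met, so the union fails to carry Stage I.1.
The analysis ends at Stage I.1; the company prevails on this issue.
— Issue II —
At Stage II.1 the union must meet a preponderance (weight exceeds 53): on (e) the weight is 46, which does not exceed 53, so (e) does not meet the standard.
  The union does not carry Stage II.1.
So the company prevails on this issue.
Per-issue: Issue I → company; Issue II → company. The union must prevail on at least one issue; overall, the company prevails.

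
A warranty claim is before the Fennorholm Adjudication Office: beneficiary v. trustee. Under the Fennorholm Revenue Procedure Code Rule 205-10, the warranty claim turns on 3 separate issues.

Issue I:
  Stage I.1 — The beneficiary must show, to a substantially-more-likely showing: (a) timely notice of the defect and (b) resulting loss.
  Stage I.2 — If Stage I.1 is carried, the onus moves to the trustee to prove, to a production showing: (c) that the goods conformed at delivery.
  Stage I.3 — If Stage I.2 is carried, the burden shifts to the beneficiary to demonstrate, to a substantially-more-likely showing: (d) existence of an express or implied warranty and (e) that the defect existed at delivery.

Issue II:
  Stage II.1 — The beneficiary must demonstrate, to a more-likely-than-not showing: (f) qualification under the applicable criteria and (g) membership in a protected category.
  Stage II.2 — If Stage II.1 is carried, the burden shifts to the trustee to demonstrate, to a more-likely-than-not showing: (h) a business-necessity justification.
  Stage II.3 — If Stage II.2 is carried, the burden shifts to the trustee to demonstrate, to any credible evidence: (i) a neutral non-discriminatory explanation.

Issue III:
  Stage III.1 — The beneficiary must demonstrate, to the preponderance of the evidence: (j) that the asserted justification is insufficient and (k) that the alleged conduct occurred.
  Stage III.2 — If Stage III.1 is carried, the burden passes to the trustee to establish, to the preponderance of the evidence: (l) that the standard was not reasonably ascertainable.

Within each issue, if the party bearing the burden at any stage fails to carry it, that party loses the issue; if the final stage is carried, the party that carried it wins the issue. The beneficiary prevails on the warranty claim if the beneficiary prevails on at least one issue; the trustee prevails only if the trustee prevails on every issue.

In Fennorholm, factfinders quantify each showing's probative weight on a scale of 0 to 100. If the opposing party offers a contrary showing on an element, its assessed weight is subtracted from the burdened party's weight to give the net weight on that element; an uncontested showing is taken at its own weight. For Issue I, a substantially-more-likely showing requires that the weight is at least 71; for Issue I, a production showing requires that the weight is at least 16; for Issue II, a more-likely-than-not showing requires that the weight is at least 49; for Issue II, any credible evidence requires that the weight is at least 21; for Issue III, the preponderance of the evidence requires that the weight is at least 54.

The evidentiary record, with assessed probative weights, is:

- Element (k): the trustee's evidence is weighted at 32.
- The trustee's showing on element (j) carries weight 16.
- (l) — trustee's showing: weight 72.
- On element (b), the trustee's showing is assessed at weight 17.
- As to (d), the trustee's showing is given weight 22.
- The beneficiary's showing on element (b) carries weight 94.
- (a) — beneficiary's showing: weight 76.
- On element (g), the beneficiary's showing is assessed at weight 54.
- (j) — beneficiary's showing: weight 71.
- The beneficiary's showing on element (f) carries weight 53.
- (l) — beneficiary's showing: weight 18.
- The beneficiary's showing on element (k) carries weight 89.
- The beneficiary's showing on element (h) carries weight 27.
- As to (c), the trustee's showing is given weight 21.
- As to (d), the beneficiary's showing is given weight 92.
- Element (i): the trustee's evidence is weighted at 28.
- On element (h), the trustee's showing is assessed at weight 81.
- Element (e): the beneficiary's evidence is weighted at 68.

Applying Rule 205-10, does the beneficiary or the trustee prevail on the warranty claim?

— Issue I —
Stage I.1 — burden on beneficiary; standard: a substantially-more-likely showing (weight is at least 71).
    (a): 76 ≥ 71 [met]
    (b): 94 − 17 = 77 ≥ 71 [met]
  The beneficiary carries Stage I.1; the trustee now bears the burden.
Stage I.2 — burden on trustee; standard: a production showing (weight is at least 16).
    (c): 21 ≥ 16 [met]
  Stage I.2 carried; the burden shifts to the beneficiary.
Stage I.3 — burden on beneficiary; standard: a substantially-more-likely showing (weight is at least 71).
    (d): 92 − 22 = 70 < 71 [not met]
    (e): 68 < 71 [not met]
  Stage I.3 not carried; the beneficiary fails its burden.
The trustee prevails on this issue.
— Issue II —
Stage II.1 — burden on beneficiary; standard: a more-likely-than-not showing (weight is at least 49).
    (f): 53 ≥ 49 [met]
    (g): 54 ≥ 49 [met]
  All elements met. The burden passes to the trustee.
Stage II.2 — burden on trustee; standard: a more-likely-than-not showing (weight is at least 49).
    (h): 81 − 27 = 54 ≥ 49 [met]
  All elements met. The trustee retains the burden for Stage II.3.
Stage II.3 — burden on trustee; standard: any credible evidence (weight is at least 21).
    (i): 28 ≥ 21 [met]
  All elements met at the final stage.
With every stage satisfied, the trustee prevails on this issue.
— Issue III —
Stage III.1 — burden on beneficiary; standard: the preponderance of the evidence (weight is at least 54).
    (j): 71 − 16 = 55 ≥ 54 [met]
    (k): 89 − 32 = 57 ≥ 54 [met]
  Stage III.1 carried; the burden shifts to the trustee.
Stage III.2 — burden on trustee; standard: the preponderance of the evidence (weight is at least 54).
    (l): 72 − 18 = 54 ≥ 54 [met]
  All elements met at the final stage.
With every stage satisfied, the trustee prevails on this issue.
Per-issue: Issue I → trustee; Issue II → trustee; Issue III → trustee. The beneficiary must prevail on at least one issue; overall, the trustee prevails.

trustee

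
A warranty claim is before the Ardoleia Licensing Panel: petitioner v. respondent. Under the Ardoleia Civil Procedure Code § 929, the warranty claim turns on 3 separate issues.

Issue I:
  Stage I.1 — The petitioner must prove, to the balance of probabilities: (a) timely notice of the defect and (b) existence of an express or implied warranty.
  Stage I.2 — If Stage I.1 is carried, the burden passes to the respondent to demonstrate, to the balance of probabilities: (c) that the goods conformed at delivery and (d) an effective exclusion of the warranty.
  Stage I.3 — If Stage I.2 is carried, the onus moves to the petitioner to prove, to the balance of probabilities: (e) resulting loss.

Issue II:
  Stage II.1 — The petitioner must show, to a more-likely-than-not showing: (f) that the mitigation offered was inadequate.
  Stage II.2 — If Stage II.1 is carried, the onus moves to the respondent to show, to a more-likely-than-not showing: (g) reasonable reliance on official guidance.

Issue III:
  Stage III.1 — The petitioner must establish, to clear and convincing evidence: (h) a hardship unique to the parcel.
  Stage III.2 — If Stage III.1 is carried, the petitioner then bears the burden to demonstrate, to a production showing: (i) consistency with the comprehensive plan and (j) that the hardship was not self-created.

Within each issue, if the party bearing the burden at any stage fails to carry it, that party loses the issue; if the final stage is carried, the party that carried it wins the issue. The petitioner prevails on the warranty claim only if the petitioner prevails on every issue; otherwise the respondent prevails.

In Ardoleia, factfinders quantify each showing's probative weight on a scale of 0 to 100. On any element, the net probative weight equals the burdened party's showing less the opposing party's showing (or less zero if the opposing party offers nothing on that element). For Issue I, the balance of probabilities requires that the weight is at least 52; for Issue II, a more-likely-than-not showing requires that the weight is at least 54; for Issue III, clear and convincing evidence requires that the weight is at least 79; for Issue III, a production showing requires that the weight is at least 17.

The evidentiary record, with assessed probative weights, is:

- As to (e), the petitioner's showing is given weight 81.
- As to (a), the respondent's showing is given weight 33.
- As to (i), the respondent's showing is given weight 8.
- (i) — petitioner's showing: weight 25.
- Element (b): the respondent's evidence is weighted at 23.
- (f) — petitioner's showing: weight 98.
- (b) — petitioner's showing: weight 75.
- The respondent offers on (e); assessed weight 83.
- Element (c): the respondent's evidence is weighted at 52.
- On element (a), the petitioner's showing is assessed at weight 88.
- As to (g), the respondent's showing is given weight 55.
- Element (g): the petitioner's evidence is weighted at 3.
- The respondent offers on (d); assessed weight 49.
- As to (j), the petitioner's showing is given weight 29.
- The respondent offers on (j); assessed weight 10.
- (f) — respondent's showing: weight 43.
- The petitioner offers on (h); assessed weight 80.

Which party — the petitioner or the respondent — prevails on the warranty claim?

— Issue I —
Stage I.1 — burden on petitioner; standard: the balance of probabilities (weight is at least 52).
    (a): 88 − 33 = 55 ≥ 52 [met]
    (b): 75 − 23 = 52 ≥ 52 [met]
  Stage I.1 carried; the burden shifts to the respondent.
Stage I.2 — burden on respondent; standard: the balance of probabilities (weight is at least 52).
    (c): 52 ≥ 52 [met]
    (d): 49 < 52 [not met]
  The respondent does not carry Stage I.2.
The analysis ends at Stage I.2; the petitioner prevails on this issue.
— Issue II —
Stage II.1 — burden on petitioner; standard: a more-likely-than-not showing (weight is at least 54).
    (f): 98 − 43 = 55 ≥ 54 [met]
  All elements met. The burden passes to the respondent.
Stage II.2 — burden on respondent; standard: a more-likely-than-not showing (weight is at least 54).
    (g): 55 − 3 = 52 < 54 [not met]
  Not every element is met, so the respondent fails to carry Stage II.2.
The petitioner prevails on this issue.
— Issue III —
Stage III.1 (petitioner, clear and convincing evidence, weight is at least 79): (h) 80 ≥ 79 — meets.
  All elements met. The petitioner retains the burden for Stage III.2.
Stage III.2 (petitioner, a production showing, weight is at least 17): (i) net 25−8=17 ≥ 17 — meets; (j) net 29−10=19 ≥ 17 — meets.
  All elements met at the final stage.
Every stage carried; the petitioner prevails on this issue.
Per-issue: Issue I → petitioner; Issue II → petitioner; Issue III → petitioner. The petitioner must prevail on every issue; overall, the petitioner prevails.

petitioner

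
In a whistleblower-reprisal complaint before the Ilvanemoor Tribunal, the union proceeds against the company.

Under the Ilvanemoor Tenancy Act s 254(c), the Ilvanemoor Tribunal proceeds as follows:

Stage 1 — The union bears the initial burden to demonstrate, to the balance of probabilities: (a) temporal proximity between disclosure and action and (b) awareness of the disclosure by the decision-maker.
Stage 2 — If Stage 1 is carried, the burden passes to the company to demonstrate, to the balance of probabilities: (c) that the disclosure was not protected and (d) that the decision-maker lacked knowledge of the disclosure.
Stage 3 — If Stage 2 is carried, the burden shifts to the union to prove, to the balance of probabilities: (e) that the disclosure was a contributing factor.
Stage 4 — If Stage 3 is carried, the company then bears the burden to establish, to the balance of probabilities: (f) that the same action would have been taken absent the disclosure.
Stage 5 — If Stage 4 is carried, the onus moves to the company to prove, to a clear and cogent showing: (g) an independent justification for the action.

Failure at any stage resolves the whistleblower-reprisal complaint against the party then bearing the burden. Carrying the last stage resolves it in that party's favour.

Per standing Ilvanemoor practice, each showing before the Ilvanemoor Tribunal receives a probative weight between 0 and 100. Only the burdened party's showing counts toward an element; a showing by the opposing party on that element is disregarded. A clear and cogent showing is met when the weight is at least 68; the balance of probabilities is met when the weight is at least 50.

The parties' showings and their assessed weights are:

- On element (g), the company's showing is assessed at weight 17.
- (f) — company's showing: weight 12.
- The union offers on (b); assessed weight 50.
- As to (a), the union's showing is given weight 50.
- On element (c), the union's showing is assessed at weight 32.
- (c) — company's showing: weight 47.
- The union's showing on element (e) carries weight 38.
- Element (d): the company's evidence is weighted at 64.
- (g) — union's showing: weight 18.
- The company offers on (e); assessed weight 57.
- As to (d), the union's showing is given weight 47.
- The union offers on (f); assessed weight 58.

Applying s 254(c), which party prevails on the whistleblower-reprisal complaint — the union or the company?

Stage 1 (union, the balance of probabilities, weight is at least 50): (a) 50 ≥ 50 — meets; (b) 50 ≥ 50 — meets.
  The union carries Stage 1; the company now bears the burden.
Stage 2 (company, the balance of probabilities, weight is at least 50): (c) 47 (union's 32 disregarded) < 50 — fails; (d) 64 (union's 47 disregarded) ≥ 50 — meets.
  Stage 2 not carried; the company fails its burden.
So the union prevails.

union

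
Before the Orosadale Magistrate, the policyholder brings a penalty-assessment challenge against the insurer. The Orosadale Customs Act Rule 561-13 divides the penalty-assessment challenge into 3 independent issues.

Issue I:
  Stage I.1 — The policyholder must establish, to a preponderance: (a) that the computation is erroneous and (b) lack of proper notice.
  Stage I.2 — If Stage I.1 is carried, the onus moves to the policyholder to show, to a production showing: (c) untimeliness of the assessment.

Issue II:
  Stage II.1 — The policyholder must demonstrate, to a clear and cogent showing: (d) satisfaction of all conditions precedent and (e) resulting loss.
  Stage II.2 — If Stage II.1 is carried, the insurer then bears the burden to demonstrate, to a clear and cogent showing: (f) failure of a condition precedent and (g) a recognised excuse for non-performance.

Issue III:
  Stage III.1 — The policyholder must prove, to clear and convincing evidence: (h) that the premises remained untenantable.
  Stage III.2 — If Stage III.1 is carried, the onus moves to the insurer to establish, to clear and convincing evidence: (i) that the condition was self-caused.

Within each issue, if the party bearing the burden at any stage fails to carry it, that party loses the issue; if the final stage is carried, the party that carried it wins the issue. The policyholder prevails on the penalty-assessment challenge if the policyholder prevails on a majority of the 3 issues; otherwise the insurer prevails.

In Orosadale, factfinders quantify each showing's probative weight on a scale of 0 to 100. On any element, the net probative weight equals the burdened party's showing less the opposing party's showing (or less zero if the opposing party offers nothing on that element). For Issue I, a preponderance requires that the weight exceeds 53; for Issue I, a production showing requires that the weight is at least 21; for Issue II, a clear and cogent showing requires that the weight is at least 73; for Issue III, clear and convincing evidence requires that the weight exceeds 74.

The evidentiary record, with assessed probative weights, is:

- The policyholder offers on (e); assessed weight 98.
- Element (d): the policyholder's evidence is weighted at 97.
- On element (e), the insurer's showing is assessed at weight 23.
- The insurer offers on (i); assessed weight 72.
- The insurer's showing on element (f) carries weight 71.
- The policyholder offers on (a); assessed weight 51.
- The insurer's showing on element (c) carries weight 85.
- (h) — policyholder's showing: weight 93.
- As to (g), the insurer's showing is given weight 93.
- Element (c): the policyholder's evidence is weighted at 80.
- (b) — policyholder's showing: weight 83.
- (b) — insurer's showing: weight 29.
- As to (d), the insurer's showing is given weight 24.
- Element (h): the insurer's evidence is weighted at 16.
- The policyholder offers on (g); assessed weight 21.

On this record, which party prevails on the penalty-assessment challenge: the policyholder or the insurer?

policyholder

— Issue I —
Stage I.1 (policyholder, a preponderance, weight exceeds 53): (a) 51 ≤ 53 — fails; (b) net 83−29=54 > 53 — meets.
  The policyholder does not carry Stage I.1.
The insurer prevails on this issue.
— Issue II —
Stage II.1 — burden on policyholder; standard: a clear and cogent showing (weight is at least 73).
    (d): 97 − 24 = 73 ≥ 73 [met]
    (e): 98 − 23 = 75 ≥ 73 [met]
  All elements met. The burden passes to the insurer.
Stage II.2 — burden on insurer; standard: a clear and cogent showing (weight is at least 73).
    (f): 71 < 73 [not met]
    (g): 93 − 21 = 72 < 73 [not met]
  The insurer does not carry Stage II.2.
The policyholder prevails on this issue.
— Issue III —
Stage III.1 (policyholder, clear and convincing evidence, weight exceeds 74): (h) net 93−16=77 > 74 — meets.
  All elements met. The burden passes to the insurer.
Stage III.2 (insurer, clear and convincing evidence, weight exceeds 74): (i) 72 ≤ 74 — fails.
  The insurer does not carry Stage III.2.
So the policyholder prevails on this issue.
Per-issue: Issue I → insurer; Issue II → policyholder; Issue III → policyholder. The policyholder must prevail on a majority of issues; overall, the policyholder prevails.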